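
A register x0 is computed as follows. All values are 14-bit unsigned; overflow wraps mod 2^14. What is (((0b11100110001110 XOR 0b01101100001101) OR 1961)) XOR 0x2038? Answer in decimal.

0b11100110001110 = 11100110001110
0b01101100001101 = 01101100001101
→ XOR → 10001010000011 = 8835
1961 = 00011110101001
→ OR → 10011110101011 = 10155
0x2038 = 10000000111000
→ XOR → 00011110010011 = 1939

1939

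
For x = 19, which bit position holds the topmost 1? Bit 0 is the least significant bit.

19 = 10011
The topmost 1 is at position 4 (since 2^4 = 16 ≤ 19 < 32).

4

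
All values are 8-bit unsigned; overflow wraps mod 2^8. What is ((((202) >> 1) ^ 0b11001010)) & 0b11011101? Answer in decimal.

141

202 = 11001010
→ >> 1 → 01100101 = 101
0b11001010 = 11001010
→ ^ → 10101111 = 175
0b11011101 = 11011101
→ & → 10001101 = 141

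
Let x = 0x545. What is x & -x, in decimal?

1

x = 10101000101 = 1349
-x (two's complement) = …01010111011
AND   = 00000000001 = 1
(x & -x isolates the lowest set bit of x.)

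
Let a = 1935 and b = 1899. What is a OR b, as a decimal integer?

2031

1935 = 11110001111
1899 = 11101101011
 OR → 11111101111 = 2031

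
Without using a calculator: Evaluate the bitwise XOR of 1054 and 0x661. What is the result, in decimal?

1054 = 10000011110
0x661 = 11001100001
XOR → 01001111111 = 639

639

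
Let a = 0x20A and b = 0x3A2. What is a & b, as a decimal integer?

514

0x20A = 1000001010
0x3A2 = 1110100010
AND → 1000000010 = 514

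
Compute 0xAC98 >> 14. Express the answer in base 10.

0xAC98 = 1010110010011000
shift right by 14 → 0000000000000010 = 2
(equivalently, floor(44184 / 16384))

2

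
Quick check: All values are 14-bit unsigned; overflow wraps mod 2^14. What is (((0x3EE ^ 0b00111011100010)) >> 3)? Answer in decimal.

0x3EE = 00001111101110
0b00111011100010 = 00111011100010
→ ^ → 00110100001100 = 3340
→ >> 3 → 00000110100001 = 417

417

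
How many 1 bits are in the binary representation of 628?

5

628 = 1001110100
Count the 1s: 1 + 1 + 1 + 1 + 1 = 5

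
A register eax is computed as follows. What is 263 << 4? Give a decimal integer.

4208

263 = 0000100000111
shift left by 4 → 1000001110000 = 4208
(equivalently, 263 × 2^4 = 263 × 16)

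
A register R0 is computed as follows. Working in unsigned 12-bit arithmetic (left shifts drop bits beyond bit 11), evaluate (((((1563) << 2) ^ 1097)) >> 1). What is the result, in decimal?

1554

1563 = 011000011011
→ << 2 (mod 2^12) → 100001101100 = 2156
1097 = 010001001001
→ ^ → 110000100101 = 3109
→ >> 1 → 011000010010 = 1554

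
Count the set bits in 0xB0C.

5

0xB0C = 101100001100
Count the 1s: 1 + 1 + 1 + 1 + 1 = 5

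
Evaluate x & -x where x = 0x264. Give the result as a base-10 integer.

4

x = 1001100100 = 612
-x (two's complement) = …0110011100
AND   = 0000000100 = 4
(x & -x isolates the lowest set bit of x.)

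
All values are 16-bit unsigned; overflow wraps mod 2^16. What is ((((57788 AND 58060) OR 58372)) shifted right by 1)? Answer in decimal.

29254

57788 = 1110000110111100
58060 = 1110001011001100
→ AND → 1110000010001100 = 57484
58372 = 1110010000000100
→ OR → 1110010010001100 = 58508
→ shifted right by 1 → 0111001001000110 = 29254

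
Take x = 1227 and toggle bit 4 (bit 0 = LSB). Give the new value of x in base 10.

1243

x = 10011001011
bit 4 is currently 0; toggle it via x ^ (1 << 4) = x ^ 16
→ 10011011011 = 1243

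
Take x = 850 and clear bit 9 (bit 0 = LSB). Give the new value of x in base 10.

338

x = 1101010010
bit 9 is currently 1; clear it via x & ~(1 << 9) = x & ~512
→ 0101010010 = 338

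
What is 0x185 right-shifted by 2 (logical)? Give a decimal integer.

97

0x185 = 110000101
shift right by 2 → 001100001 = 97
(equivalently, floor(389 / 4))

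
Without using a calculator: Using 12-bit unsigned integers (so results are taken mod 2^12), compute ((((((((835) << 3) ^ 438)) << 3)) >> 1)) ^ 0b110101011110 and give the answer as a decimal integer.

835 = 001101000011
→ << 3 (mod 2^12) → 101000011000 = 2584
438 = 000110110110
→ ^ → 101110101110 = 2990
→ << 3 (mod 2^12) → 110101110000 = 3440
→ >> 1 → 011010111000 = 1720
0b110101011110 = 110101011110
→ ^ → 101111100110 = 3046

3046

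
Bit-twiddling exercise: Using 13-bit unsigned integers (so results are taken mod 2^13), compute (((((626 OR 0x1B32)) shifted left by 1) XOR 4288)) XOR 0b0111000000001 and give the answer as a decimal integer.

2085

626 = 0001001110010
0x1B32 = 1101100110010
→ OR → 1101101110010 = 7026
→ shifted left by 1 (mod 2^13) → 1011011100100 = 5860
4288 = 1000011000000
→ XOR → 0011000100100 = 1572
0b0111000000001 = 0111000000001
→ XOR → 0100000100101 = 2085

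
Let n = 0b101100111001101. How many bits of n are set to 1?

n = 101100111001101
Count the 1s: 1 + 1 + 1 + 1 + 1 + 1 + 1 + 1 + 1 = 9

9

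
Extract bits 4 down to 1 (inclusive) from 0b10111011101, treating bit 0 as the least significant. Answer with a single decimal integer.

14

v = 10111011101
Shift right by 1: 1011101110
Mask low 4 bits: 1110 = 14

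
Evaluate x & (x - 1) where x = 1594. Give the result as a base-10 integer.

x = 11000111010 = 1594
x - 1 = 11000111001
AND   = 11000111000 = 1592
(x & (x - 1) clears the lowest set bit of x.)

1592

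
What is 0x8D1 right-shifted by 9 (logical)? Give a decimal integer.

0x8D1 = 100011010001
shift right by 9 → 000000000100 = 4
(equivalently, floor(2257 / 512))

4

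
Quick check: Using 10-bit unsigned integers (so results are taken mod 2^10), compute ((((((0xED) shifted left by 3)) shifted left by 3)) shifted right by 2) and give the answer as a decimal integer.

0xED = 0011101101
→ shifted left by 3 (mod 2^10) → 1101101000 = 872
→ shifted left by 3 (mod 2^10) → 1101000000 = 832
→ shifted right by 2 → 0011010000 = 208

208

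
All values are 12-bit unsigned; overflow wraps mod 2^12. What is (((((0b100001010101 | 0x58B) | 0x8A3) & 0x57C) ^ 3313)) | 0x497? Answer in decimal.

0b100001010101 = 100001010101
0x58B = 010110001011
→ | → 110111011111 = 3551
0x8A3 = 100010100011
→ | → 110111111111 = 3583
0x57C = 010101111100
→ & → 010101111100 = 1404
3313 = 110011110001
→ ^ → 100110001101 = 2445
0x497 = 010010010111
→ | → 110110011111 = 3487

3487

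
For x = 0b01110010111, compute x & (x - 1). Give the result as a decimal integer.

918

x = 1110010111 = 919
x - 1 = 1110010110
AND   = 1110010110 = 918
(x & (x - 1) clears the lowest set bit of x.)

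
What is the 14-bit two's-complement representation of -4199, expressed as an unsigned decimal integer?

4199 in 14 bits: 01000001100111
Invert: 10111110011000
Add 1:  10111110011001 = 12185
(Check: 2^14 - 4199 = 16384 - 4199 = 12185.)

12185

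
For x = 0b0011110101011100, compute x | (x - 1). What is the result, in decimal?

x = 11110101011100 = 15708
x - 1 = 11110101011011
OR    = 11110101011111 = 15711
(x | (x - 1) sets all bits below the lowest set bit.)

15711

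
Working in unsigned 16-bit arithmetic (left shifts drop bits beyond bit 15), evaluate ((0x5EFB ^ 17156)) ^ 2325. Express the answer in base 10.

5354

0x5EFB = 0101111011111011
17156 = 0100001100000100
→ ^ → 0001110111111111 = 7679
2325 = 0000100100010101
→ ^ → 0001010011101010 = 5354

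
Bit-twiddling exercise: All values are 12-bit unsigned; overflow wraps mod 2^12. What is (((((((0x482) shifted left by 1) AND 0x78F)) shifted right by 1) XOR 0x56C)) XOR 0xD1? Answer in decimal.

0x482 = 010010000010
→ shifted left by 1 (mod 2^12) → 100100000100 = 2308
0x78F = 011110001111
→ AND → 000100000100 = 260
→ shifted right by 1 → 000010000010 = 130
0x56C = 010101101100
→ XOR → 010111101110 = 1518
0xD1 = 000011010001
→ XOR → 010100111111 = 1343

1343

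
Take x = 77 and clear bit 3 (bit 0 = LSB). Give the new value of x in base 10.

x = 001001101
bit 3 is currently 1; clear it via x & ~(1 << 3) = x & ~8
→ 001000101 = 69

69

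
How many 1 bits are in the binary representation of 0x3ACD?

9

0x3ACD = 11101011001101
Count the 1s: 1 + 1 + 1 + 1 + 1 + 1 + 1 + 1 + 1 = 9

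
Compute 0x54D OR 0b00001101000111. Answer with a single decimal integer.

0x54D = 10101001101
b = 01101000111
 OR → 11101001111 = 1871

1871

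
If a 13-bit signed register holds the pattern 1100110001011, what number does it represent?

pattern = 1100110001011 (MSB is 1 ⇒ negative)
Invert: 0011001110100, add 1 → 0011001110101 = 1653, so the value is -1653.
(Equivalently: 6539 - 2^13 = 6539 - 8192 = -1653.)

-1653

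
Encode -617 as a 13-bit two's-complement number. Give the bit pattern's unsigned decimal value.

617 in 13 bits: 0001001101001
Invert: 1110110010110
Add 1:  1110110010111 = 7575
(Check: 2^13 - 617 = 8192 - 617 = 7575.)

7575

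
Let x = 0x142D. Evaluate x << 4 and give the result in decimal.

0x142D = 00001010000101101
shift left by 4 → 10100001011010000 = 82640
(equivalently, 5165 × 2^4 = 5165 × 16)

82640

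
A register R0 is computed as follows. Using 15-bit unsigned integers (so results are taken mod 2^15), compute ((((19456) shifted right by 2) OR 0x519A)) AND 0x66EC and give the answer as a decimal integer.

17032

19456 = 100110000000000
→ shifted right by 2 → 001001100000000 = 4864
0x519A = 101000110011010
→ OR → 101001110011010 = 21402
0x66EC = 110011011101100
→ AND → 100001010001000 = 17032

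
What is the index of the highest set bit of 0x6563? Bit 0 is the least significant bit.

0x6563 = 110010101100011
The topmost 1 is at position 14 (since 2^14 = 16384 ≤ 25955 < 32768).

14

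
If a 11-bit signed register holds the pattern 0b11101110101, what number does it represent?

-139

pattern = 11101110101 (MSB is 1 ⇒ negative)
Invert: 00010001010, add 1 → 00010001011 = 139, so the value is -139.
(Equivalently: 1909 - 2^11 = 1909 - 2048 = -139.)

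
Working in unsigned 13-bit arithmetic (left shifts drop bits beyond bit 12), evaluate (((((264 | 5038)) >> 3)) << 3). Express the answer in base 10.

5032

264 = 0000100001000
5038 = 1001110101110
→ | → 1001110101110 = 5038
→ >> 3 → 0001001110101 = 629
→ << 3 (mod 2^13) → 1001110101000 = 5032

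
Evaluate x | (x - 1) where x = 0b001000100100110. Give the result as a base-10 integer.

x = 1000100100110 = 4390
x - 1 = 1000100100101
OR    = 1000100100111 = 4391
(x | (x - 1) sets all bits below the lowest set bit.)

4391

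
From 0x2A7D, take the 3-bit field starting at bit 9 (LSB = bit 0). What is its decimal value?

v = 010101001111101
Shift right by 9: 010101
Mask low 3 bits: 101 = 5

5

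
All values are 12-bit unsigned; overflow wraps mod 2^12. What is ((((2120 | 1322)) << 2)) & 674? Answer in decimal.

160

2120 = 100001001000
1322 = 010100101010
→ | → 110101101010 = 3434
→ << 2 (mod 2^12) → 010110101000 = 1448
674 = 001010100010
→ & → 000010100000 = 160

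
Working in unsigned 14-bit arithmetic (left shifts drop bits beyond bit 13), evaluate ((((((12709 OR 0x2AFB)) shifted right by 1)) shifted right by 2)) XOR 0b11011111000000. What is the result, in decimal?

12479

12709 = 11000110100101
0x2AFB = 10101011111011
→ OR → 11101111111111 = 15359
→ shifted right by 1 → 01110111111111 = 7679
→ shifted right by 2 → 00011101111111 = 1919
0b11011111000000 = 11011111000000
→ XOR → 11000010111111 = 12479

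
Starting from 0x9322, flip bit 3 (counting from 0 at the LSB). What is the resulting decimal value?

x = 1001001100100010
bit 3 is currently 0; toggle it via x ^ (1 << 3) = x ^ 8
→ 1001001100101010 = 37674

37674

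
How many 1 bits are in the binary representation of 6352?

6352 = 1100011010000
Count the 1s: 1 + 1 + 1 + 1 + 1 = 5

5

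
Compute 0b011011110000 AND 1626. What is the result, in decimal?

1616

a = 11011110000
1626 = 11001011010
AND → 11001010000 = 1616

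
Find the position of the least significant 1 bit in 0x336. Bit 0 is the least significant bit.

1

0x336 = 1100110110
Trailing zeros: 1, so the lowest set bit is bit 1 (value 2).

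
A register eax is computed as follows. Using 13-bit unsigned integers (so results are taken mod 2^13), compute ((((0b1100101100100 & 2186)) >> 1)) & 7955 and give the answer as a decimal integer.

1024

0b1100101100100 = 1100101100100
2186 = 0100010001010
→ & → 0100000000000 = 2048
→ >> 1 → 0010000000000 = 1024
7955 = 1111100010011
→ & → 0010000000000 = 1024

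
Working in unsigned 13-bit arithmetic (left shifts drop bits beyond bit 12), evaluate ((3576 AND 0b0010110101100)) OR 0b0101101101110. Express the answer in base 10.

4078

3576 = 0110111111000
0b0010110101100 = 0010110101100
→ AND → 0010110101000 = 1448
0b0101101101110 = 0101101101110
→ OR → 0111111101110 = 4078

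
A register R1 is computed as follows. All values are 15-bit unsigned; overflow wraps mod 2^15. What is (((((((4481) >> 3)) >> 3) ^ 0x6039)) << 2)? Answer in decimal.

4481 = 001000110000001
→ >> 3 → 000001000110000 = 560
→ >> 3 → 000000001000110 = 70
0x6039 = 110000000111001
→ ^ → 110000001111111 = 24703
→ << 2 (mod 2^15) → 000000111111100 = 508

508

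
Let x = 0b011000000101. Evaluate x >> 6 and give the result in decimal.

24

x = 11000000101
shift right by 6 → 00000011000 = 24
(equivalently, floor(1541 / 64))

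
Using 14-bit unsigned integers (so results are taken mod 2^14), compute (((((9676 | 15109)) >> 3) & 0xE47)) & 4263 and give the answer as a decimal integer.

9676 = 10010111001100
15109 = 11101100000101
→ | → 11111111001101 = 16333
→ >> 3 → 00011111111001 = 2041
0xE47 = 00111001000111
→ & → 00011001000001 = 1601
4263 = 01000010100111
→ & → 00000000000001 = 1

1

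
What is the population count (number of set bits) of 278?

278 = 100010110
Count the 1s: 1 + 1 + 1 + 1 = 4

4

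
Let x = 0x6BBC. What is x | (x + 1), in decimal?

x = 110101110111100 = 27580
x + 1 = 110101110111101
OR    = 110101110111101 = 27581
(x | (x + 1) sets the lowest cleared bit.)

27581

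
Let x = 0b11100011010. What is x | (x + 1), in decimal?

1819

x = 11100011010 = 1818
x + 1 = 11100011011
OR    = 11100011011 = 1819
(x | (x + 1) sets the lowest cleared bit.)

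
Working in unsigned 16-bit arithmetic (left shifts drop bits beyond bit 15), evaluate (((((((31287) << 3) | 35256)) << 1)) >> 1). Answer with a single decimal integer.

22968

31287 = 0111101000110111
→ << 3 (mod 2^16) → 1101000110111000 = 53688
35256 = 1000100110111000
→ | → 1101100110111000 = 55736
→ << 1 (mod 2^16) → 1011001101110000 = 45936
→ >> 1 → 0101100110111000 = 22968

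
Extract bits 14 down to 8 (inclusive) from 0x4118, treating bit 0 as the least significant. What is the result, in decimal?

65

v = 0100000100011000
Shift right by 8: 01000001
Mask low 7 bits: 1000001 = 65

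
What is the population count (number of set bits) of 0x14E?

0x14E = 101001110
Count the 1s: 1 + 1 + 1 + 1 + 1 = 5

5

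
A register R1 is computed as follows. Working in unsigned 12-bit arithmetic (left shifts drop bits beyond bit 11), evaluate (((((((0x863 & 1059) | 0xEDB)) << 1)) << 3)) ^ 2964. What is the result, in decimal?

0x863 = 100001100011
1059 = 010000100011
→ & → 000000100011 = 35
0xEDB = 111011011011
→ | → 111011111011 = 3835
→ << 1 (mod 2^12) → 110111110110 = 3574
→ << 3 (mod 2^12) → 111110110000 = 4016
2964 = 101110010100
→ ^ → 010000100100 = 1060

1060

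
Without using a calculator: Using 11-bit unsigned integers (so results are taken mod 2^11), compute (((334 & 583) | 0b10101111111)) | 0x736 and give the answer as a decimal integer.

1919

334 = 00101001110
583 = 01001000111
→ & → 00001000110 = 70
0b10101111111 = 10101111111
→ | → 10101111111 = 1407
0x736 = 11100110110
→ | → 11101111111 = 1919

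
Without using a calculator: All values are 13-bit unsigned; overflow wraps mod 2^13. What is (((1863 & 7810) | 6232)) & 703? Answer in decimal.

538

1863 = 0011101000111
7810 = 1111010000010
→ & → 0011000000010 = 1538
6232 = 1100001011000
→ | → 1111001011010 = 7770
703 = 0001010111111
→ & → 0001000011010 = 538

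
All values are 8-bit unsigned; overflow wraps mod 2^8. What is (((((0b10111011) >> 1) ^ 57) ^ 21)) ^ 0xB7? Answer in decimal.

198

0b10111011 = 10111011
→ >> 1 → 01011101 = 93
57 = 00111001
→ ^ → 01100100 = 100
21 = 00010101
→ ^ → 01110001 = 113
0xB7 = 10110111
→ ^ → 11000110 = 198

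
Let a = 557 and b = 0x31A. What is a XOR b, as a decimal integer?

557 = 1000101101
0x31A = 1100011010
XOR → 0100110111 = 311

311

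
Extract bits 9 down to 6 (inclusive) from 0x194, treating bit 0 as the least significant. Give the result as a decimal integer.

6

v = 0110010100
Shift right by 6: 0110
Mask low 4 bits: 0110 = 6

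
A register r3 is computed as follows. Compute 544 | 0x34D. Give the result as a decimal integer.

544 = 1000100000
0x34D = 1101001101
 OR → 1101101101 = 877

877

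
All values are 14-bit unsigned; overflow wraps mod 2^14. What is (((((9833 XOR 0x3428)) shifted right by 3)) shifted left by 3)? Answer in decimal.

4672

9833 = 10011001101001
0x3428 = 11010000101000
→ XOR → 01001001000001 = 4673
→ shifted right by 3 → 00001001001000 = 584
→ shifted left by 3 (mod 2^14) → 01001001000000 = 4672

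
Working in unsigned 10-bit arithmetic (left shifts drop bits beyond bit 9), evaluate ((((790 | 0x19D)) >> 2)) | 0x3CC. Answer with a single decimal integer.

790 = 1100010110
0x19D = 0110011101
→ | → 1110011111 = 927
→ >> 2 → 0011100111 = 231
0x3CC = 1111001100
→ | → 1111101111 = 1007

1007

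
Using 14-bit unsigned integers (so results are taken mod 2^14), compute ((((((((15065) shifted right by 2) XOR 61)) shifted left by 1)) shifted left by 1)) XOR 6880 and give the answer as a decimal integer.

8396

15065 = 11101011011001
→ shifted right by 2 → 00111010110110 = 3766
61 = 00000000111101
→ XOR → 00111010001011 = 3723
→ shifted left by 1 (mod 2^14) → 01110100010110 = 7446
→ shifted left by 1 (mod 2^14) → 11101000101100 = 14892
6880 = 01101011100000
→ XOR → 10000011001100 = 8396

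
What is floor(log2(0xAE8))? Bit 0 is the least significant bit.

11

0xAE8 = 101011101000
The topmost 1 is at position 11 (since 2^11 = 2048 ≤ 2792 < 4096).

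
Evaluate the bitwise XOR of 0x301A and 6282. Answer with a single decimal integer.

10384

0x301A = 11000000011010
6282 = 01100010001010
XOR → 10100010010000 = 10384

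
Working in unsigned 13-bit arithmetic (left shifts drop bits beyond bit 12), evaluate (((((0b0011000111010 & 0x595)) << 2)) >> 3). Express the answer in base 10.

0b0011000111010 = 0011000111010
0x595 = 0010110010101
→ & → 0010000010000 = 1040
→ << 2 (mod 2^13) → 1000001000000 = 4160
→ >> 3 → 0001000001000 = 520

520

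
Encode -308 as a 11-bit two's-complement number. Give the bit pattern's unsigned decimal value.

308 in 11 bits: 00100110100
Invert: 11011001011
Add 1:  11011001100 = 1740
(Check: 2^11 - 308 = 2048 - 308 = 1740.)

1740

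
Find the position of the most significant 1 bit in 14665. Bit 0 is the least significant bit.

14665 = 11100101001001
The topmost 1 is at position 13 (since 2^13 = 8192 ≤ 14665 < 16384).

13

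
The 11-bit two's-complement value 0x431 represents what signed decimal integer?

pattern = 10000110001 (MSB is 1 ⇒ negative)
Invert: 01111001110, add 1 → 01111001111 = 975, so the value is -975.
(Equivalently: 1073 - 2^11 = 1073 - 2048 = -975.)

-975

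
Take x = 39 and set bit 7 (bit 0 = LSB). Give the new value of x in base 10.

x = 00100111
bit 7 is currently 0; set it via x | (1 << 7) = x | 128
→ 10100111 = 167

167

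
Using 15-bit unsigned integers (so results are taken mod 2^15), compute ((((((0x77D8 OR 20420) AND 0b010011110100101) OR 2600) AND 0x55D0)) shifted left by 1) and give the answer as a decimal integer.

2816

0x77D8 = 111011111011000
20420 = 100111111000100
→ OR → 111111111011100 = 32732
0b010011110100101 = 010011110100101
→ AND → 010011110000100 = 10116
2600 = 000101000101000
→ OR → 010111110101100 = 12204
0x55D0 = 101010111010000
→ AND → 000010110000000 = 1408
→ shifted left by 1 (mod 2^15) → 000101100000000 = 2816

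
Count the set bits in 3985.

7

3985 = 111110010001
Count the 1s: 1 + 1 + 1 + 1 + 1 + 1 + 1 = 7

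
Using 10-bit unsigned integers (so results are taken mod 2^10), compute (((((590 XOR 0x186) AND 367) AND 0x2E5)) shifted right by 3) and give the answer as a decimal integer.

590 = 1001001110
0x186 = 0110000110
→ XOR → 1111001000 = 968
367 = 0101101111
→ AND → 0101001000 = 328
0x2E5 = 1011100101
→ AND → 0001000000 = 64
→ shifted right by 3 → 0000001000 = 8

8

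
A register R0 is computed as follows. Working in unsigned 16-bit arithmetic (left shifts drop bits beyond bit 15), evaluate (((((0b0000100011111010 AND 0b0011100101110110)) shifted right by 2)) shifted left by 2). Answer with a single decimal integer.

2160

0b0000100011111010 = 0000100011111010
0b0011100101110110 = 0011100101110110
→ AND → 0000100001110010 = 2162
→ shifted right by 2 → 0000001000011100 = 540
→ shifted left by 2 (mod 2^16) → 0000100001110000 = 2160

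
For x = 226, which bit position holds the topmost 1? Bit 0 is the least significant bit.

226 = 11100010
The topmost 1 is at position 7 (since 2^7 = 128 ≤ 226 < 256).

7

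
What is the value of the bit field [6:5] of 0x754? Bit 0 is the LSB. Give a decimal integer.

2

v = 0011101010100
Shift right by 5: 00111010
Mask low 2 bits: 10 = 2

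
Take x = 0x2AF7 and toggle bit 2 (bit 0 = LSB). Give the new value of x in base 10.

10995

x = 10101011110111
bit 2 is currently 1; toggle it via x ^ (1 << 2) = x ^ 4
→ 10101011110011 = 10995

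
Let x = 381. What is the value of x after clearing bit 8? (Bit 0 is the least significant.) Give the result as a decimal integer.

x = 0101111101
bit 8 is currently 1; clear it via x & ~(1 << 8) = x & ~256
→ 0001111101 = 125

125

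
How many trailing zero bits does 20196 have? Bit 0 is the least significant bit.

20196 = 100111011100100
Trailing zeros: 2, so the lowest set bit is bit 2 (value 4).

2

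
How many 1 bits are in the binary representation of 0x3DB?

0x3DB = 1111011011
Count the 1s: 1 + 1 + 1 + 1 + 1 + 1 + 1 + 1 = 8

8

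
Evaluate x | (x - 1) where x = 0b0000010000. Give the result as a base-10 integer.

31

x = 10000 = 16
x - 1 = 01111
OR    = 11111 = 31
(x | (x - 1) sets all bits below the lowest set bit.)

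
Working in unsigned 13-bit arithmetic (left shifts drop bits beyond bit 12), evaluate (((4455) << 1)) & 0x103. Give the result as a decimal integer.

4455 = 1000101100111
→ << 1 (mod 2^13) → 0001011001110 = 718
0x103 = 0000100000011
→ & → 0000000000010 = 2

2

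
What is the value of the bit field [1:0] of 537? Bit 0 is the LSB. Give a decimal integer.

1

v = 01000011001
Shift right by 0: 01000011001
Mask low 2 bits: 01 = 1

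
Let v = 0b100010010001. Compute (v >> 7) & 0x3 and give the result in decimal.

v = 100010010001
Shift right by 7: 10001
Mask low 2 bits: 01 = 1

1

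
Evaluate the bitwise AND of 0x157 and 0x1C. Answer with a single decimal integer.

20

0x157 = 101010111
0x1C = 000011100
AND → 000010100 = 20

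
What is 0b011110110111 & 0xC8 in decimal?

a = 11110110111
0xC8 = 00011001000
AND → 00010000000 = 128

128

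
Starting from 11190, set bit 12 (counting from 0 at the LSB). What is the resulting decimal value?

15286

x = 010101110110110
bit 12 is currently 0; set it via x | (1 << 12) = x | 4096
→ 011101110110110 = 15286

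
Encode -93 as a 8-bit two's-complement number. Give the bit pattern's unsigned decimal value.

93 in 8 bits: 01011101
Invert: 10100010
Add 1:  10100011 = 163
(Check: 2^8 - 93 = 256 - 93 = 163.)

163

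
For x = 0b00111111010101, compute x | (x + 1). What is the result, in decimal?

4055

x = 111111010101 = 4053
x + 1 = 111111010110
OR    = 111111010111 = 4055
(x | (x + 1) sets the lowest cleared bit.)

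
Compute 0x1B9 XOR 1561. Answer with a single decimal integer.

0x1B9 = 00110111001
1561 = 11000011001
XOR → 11110100000 = 1952

1952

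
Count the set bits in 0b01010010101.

n = 1010010101
Count the 1s: 1 + 1 + 1 + 1 + 1 = 5

5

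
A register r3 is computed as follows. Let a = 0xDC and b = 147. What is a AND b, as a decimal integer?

144

0xDC = 11011100
147 = 10010011
AND → 10010000 = 144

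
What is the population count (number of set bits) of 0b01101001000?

4

n = 1101001000
Count the 1s: 1 + 1 + 1 + 1 = 4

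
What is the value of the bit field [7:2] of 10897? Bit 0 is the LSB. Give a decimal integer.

36

v = 0010101010010001
Shift right by 2: 00101010100100
Mask low 6 bits: 100100 = 36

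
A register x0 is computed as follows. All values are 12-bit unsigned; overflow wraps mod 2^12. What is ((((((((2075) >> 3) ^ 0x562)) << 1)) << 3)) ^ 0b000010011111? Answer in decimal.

2075 = 100000011011
→ >> 3 → 000100000011 = 259
0x562 = 010101100010
→ ^ → 010001100001 = 1121
→ << 1 (mod 2^12) → 100011000010 = 2242
→ << 3 (mod 2^12) → 011000010000 = 1552
0b000010011111 = 000010011111
→ ^ → 011010001111 = 1679

1679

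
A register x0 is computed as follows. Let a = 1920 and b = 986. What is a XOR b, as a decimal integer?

1920 = 11110000000
986 = 01111011010
XOR → 10001011010 = 1114

1114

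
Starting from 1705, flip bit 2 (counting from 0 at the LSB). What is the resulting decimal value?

1709

x = 011010101001
bit 2 is currently 0; toggle it via x ^ (1 << 2) = x ^ 4
→ 011010101101 = 1709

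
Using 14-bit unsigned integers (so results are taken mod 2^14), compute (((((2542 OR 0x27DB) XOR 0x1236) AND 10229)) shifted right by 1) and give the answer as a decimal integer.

4832

2542 = 00100111101110
0x27DB = 10011111011011
→ OR → 10111111111111 = 12287
0x1236 = 01001000110110
→ XOR → 11110111001001 = 15817
10229 = 10011111110101
→ AND → 10010111000001 = 9665
→ shifted right by 1 → 01001011100000 = 4832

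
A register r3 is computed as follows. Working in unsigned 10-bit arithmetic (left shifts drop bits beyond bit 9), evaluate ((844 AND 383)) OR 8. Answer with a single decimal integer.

844 = 1101001100
383 = 0101111111
→ AND → 0101001100 = 332
8 = 0000001000
→ OR → 0101001100 = 332

332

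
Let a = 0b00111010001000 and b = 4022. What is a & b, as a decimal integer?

3712

a = 111010001000
4022 = 111110110110
AND → 111010000000 = 3712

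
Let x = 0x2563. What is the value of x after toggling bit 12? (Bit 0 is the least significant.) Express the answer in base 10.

x = 010010101100011
bit 12 is currently 0; toggle it via x ^ (1 << 12) = x ^ 4096
→ 011010101100011 = 13667

13667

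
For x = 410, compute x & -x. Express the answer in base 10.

2

x = 110011010 = 410
-x (two's complement) = …001100110
AND   = 000000010 = 2
(x & -x isolates the lowest set bit of x.)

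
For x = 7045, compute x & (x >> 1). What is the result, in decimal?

2432

x = 1101110000101 = 7045
x>>1 = 0110111000010
AND  = 0100110000000 = 2432
(x & (x >> 1) has a 1 wherever x has two consecutive 1 bits.)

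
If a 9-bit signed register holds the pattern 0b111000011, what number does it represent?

pattern = 111000011 (MSB is 1 ⇒ negative)
Invert: 000111100, add 1 → 000111101 = 61, so the value is -61.
(Equivalently: 451 - 2^9 = 451 - 512 = -61.)

-61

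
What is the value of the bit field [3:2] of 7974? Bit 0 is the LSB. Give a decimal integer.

1

v = 001111100100110
Shift right by 2: 0011111001001
Mask low 2 bits: 01 = 1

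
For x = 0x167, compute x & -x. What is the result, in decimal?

1

x = 101100111 = 359
-x (two's complement) = …010011001
AND   = 000000001 = 1
(x & -x isolates the lowest set bit of x.)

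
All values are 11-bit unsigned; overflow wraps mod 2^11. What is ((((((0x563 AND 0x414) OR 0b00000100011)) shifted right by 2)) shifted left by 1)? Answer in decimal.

0x563 = 10101100011
0x414 = 10000010100
→ AND → 10000000000 = 1024
0b00000100011 = 00000100011
→ OR → 10000100011 = 1059
→ shifted right by 2 → 00100001000 = 264
→ shifted left by 1 (mod 2^11) → 01000010000 = 528

528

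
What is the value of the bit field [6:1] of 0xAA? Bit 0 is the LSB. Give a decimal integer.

21

v = 000000010101010
Shift right by 1: 00000001010101
Mask low 6 bits: 010101 = 21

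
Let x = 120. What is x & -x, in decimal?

8

x = 1111000 = 120
-x (two's complement) = …0001000
AND   = 0001000 = 8
(x & -x isolates the lowest set bit of x.)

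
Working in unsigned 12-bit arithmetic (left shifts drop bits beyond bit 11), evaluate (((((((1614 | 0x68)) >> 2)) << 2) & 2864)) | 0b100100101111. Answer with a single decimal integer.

1614 = 011001001110
0x68 = 000001101000
→ | → 011001101110 = 1646
→ >> 2 → 000110011011 = 411
→ << 2 (mod 2^12) → 011001101100 = 1644
2864 = 101100110000
→ & → 001000100000 = 544
0b100100101111 = 100100101111
→ | → 101100101111 = 2863

2863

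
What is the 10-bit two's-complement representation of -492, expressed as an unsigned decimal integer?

492 in 10 bits: 0111101100
Invert: 1000010011
Add 1:  1000010100 = 532
(Check: 2^10 - 492 = 1024 - 492 = 532.)

532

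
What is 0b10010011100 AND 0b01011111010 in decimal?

a = 10010011100
b = 01011111010
AND → 00010011000 = 152

152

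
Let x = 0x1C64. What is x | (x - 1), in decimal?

x = 1110001100100 = 7268
x - 1 = 1110001100011
OR    = 1110001100111 = 7271
(x | (x - 1) sets all bits below the lowest set bit.)

7271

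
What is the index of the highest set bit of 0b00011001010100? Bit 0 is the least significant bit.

10

0b00011001010100 = 11001010100
The topmost 1 is at position 10 (since 2^10 = 1024 ≤ 1620 < 2048).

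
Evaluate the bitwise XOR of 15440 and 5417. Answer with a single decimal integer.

15440 = 11110001010000
5417 = 01010100101001
XOR → 10100101111001 = 10617

10617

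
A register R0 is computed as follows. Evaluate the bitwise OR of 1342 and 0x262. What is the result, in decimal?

1342 = 10100111110
0x262 = 01001100010
 OR → 11101111110 = 1918

1918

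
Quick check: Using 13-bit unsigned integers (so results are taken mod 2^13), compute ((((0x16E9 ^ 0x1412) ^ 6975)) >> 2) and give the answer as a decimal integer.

0x16E9 = 1011011101001
0x1412 = 1010000010010
→ ^ → 0001011111011 = 763
6975 = 1101100111111
→ ^ → 1100111000100 = 6596
→ >> 2 → 0011001110001 = 1649

1649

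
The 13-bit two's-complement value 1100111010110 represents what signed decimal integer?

-1578

pattern = 1100111010110 (MSB is 1 ⇒ negative)
Invert: 0011000101001, add 1 → 0011000101010 = 1578, so the value is -1578.
(Equivalently: 6614 - 2^13 = 6614 - 8192 = -1578.)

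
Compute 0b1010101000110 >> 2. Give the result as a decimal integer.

1361

x = 1010101000110
shift right by 2 → 0010101010001 = 1361
(equivalently, floor(5446 / 4))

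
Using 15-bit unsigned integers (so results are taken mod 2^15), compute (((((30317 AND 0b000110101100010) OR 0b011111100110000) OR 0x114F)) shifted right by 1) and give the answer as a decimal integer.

30317 = 111011001101101
0b000110101100010 = 000110101100010
→ AND → 000010001100000 = 1120
0b011111100110000 = 011111100110000
→ OR → 011111101110000 = 16240
0x114F = 001000101001111
→ OR → 011111101111111 = 16255
→ shifted right by 1 → 001111110111111 = 8127

8127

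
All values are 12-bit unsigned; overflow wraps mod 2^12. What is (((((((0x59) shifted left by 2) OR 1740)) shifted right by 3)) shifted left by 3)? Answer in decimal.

0x59 = 000001011001
→ shifted left by 2 (mod 2^12) → 000101100100 = 356
1740 = 011011001100
→ OR → 011111101100 = 2028
→ shifted right by 3 → 000011111101 = 253
→ shifted left by 3 (mod 2^12) → 011111101000 = 2024

2024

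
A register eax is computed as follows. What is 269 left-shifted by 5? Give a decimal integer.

8608

269 = 00000100001101
shift left by 5 → 10000110100000 = 8608
(equivalently, 269 × 2^5 = 269 × 32)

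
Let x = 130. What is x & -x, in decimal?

x = 10000010 = 130
-x (two's complement) = …01111110
AND   = 00000010 = 2
(x & -x isolates the lowest set bit of x.)

2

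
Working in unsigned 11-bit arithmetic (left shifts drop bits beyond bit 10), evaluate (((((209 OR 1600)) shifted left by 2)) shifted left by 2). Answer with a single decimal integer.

1296

209 = 00011010001
1600 = 11001000000
→ OR → 11011010001 = 1745
→ shifted left by 2 (mod 2^11) → 01101000100 = 836
→ shifted left by 2 (mod 2^11) → 10100010000 = 1296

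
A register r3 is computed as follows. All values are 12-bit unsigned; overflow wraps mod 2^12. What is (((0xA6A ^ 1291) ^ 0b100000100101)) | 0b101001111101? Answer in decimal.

0xA6A = 101001101010
1291 = 010100001011
→ ^ → 111101100001 = 3937
0b100000100101 = 100000100101
→ ^ → 011101000100 = 1860
0b101001111101 = 101001111101
→ | → 111101111101 = 3965

3965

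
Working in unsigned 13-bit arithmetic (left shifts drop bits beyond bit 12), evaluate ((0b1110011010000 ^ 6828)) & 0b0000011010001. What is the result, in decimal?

80

0b1110011010000 = 1110011010000
6828 = 1101010101100
→ ^ → 0011001111100 = 1660
0b0000011010001 = 0000011010001
→ & → 0000001010000 = 80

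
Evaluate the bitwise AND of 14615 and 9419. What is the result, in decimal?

8195

14615 = 11100100010111
9419 = 10010011001011
AND → 10000000000011 = 8195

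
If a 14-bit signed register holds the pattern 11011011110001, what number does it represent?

-2319

pattern = 11011011110001 (MSB is 1 ⇒ negative)
Invert: 00100100001110, add 1 → 00100100001111 = 2319, so the value is -2319.
(Equivalently: 14065 - 2^14 = 14065 - 16384 = -2319.)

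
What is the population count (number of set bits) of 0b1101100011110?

n = 1101100011110
Count the 1s: 1 + 1 + 1 + 1 + 1 + 1 + 1 + 1 = 8

8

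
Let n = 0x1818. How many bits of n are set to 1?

0x1818 = 1100000011000
Count the 1s: 1 + 1 + 1 + 1 = 4

4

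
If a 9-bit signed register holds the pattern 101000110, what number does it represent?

-186

pattern = 101000110 (MSB is 1 ⇒ negative)
Invert: 010111001, add 1 → 010111010 = 186, so the value is -186.
(Equivalently: 326 - 2^9 = 326 - 512 = -186.)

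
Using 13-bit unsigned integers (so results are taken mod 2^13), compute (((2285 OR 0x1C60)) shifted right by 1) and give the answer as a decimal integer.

3702

2285 = 0100011101101
0x1C60 = 1110001100000
→ OR → 1110011101101 = 7405
→ shifted right by 1 → 0111001110110 = 3702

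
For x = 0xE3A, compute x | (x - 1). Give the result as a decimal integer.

3643

x = 111000111010 = 3642
x - 1 = 111000111001
OR    = 111000111011 = 3643
(x | (x - 1) sets all bits below the lowest set bit.)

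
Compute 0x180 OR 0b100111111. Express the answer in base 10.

447

0x180 = 110000000
b = 100111111
 OR → 110111111 = 447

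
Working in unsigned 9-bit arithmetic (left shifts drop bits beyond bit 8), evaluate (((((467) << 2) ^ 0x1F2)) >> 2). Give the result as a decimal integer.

467 = 111010011
→ << 2 (mod 2^9) → 101001100 = 332
0x1F2 = 111110010
→ ^ → 010111110 = 190
→ >> 2 → 000101111 = 47

47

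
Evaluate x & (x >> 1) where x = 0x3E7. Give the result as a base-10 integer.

483

x = 1111100111 = 999
x>>1 = 0111110011
AND  = 0111100011 = 483
(x & (x >> 1) has a 1 wherever x has two consecutive 1 bits.)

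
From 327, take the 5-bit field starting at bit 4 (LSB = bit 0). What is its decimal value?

v = 101000111
Shift right by 4: 10100
Mask low 5 bits: 10100 = 20

20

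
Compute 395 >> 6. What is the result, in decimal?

6

395 = 110001011
shift right by 6 → 000000110 = 6
(equivalently, floor(395 / 64))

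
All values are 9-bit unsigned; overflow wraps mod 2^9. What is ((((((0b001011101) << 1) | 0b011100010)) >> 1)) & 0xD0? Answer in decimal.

0b001011101 = 001011101
→ << 1 (mod 2^9) → 010111010 = 186
0b011100010 = 011100010
→ | → 011111010 = 250
→ >> 1 → 001111101 = 125
0xD0 = 011010000
→ & → 001010000 = 80

80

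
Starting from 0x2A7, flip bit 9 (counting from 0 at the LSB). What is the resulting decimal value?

x = 01010100111
bit 9 is currently 1; toggle it via x ^ (1 << 9) = x ^ 512
→ 00010100111 = 167

167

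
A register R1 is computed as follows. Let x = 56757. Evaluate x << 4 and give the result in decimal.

908112

56757 = 00001101110110110101
shift left by 4 → 11011101101101010000 = 908112
(equivalently, 56757 × 2^4 = 56757 × 16)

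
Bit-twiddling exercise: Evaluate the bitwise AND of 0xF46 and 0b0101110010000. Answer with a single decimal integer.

0xF46 = 111101000110
b = 101110010000
AND → 101100000000 = 2816

2816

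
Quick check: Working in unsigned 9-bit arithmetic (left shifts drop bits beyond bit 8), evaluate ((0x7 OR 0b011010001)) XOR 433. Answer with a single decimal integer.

358

0x7 = 000000111
0b011010001 = 011010001
→ OR → 011010111 = 215
433 = 110110001
→ XOR → 101100110 = 358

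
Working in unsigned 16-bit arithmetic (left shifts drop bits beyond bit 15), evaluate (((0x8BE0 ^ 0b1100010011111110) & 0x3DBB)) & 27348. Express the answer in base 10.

0x8BE0 = 1000101111100000
0b1100010011111110 = 1100010011111110
→ ^ → 0100111100011110 = 20254
0x3DBB = 0011110110111011
→ & → 0000110100011010 = 3354
27348 = 0110101011010100
→ & → 0000100000010000 = 2064

2064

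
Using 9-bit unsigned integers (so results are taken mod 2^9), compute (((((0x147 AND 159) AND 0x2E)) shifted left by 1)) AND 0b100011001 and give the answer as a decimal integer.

8

0x147 = 101000111
159 = 010011111
→ AND → 000000111 = 7
0x2E = 000101110
→ AND → 000000110 = 6
→ shifted left by 1 (mod 2^9) → 000001100 = 12
0b100011001 = 100011001
→ AND → 000001000 = 8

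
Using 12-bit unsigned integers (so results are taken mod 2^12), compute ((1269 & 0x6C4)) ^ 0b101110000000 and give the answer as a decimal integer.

3908

1269 = 010011110101
0x6C4 = 011011000100
→ & → 010011000100 = 1220
0b101110000000 = 101110000000
→ ^ → 111101000100 = 3908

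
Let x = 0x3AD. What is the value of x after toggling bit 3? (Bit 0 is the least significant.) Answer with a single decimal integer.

x = 1110101101
bit 3 is currently 1; toggle it via x ^ (1 << 3) = x ^ 8
→ 1110100101 = 933

933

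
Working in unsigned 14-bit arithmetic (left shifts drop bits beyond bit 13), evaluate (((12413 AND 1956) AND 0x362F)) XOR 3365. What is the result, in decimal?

12413 = 11000001111101
1956 = 00011110100100
→ AND → 00000000100100 = 36
0x362F = 11011000101111
→ AND → 00000000100100 = 36
3365 = 00110100100101
→ XOR → 00110100000001 = 3329

3329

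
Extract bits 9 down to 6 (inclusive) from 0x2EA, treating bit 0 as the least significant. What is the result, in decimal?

11

v = 1011101010
Shift right by 6: 1011
Mask low 4 bits: 1011 = 11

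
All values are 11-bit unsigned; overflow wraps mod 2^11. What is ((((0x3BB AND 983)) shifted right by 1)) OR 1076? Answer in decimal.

0x3BB = 01110111011
983 = 01111010111
→ AND → 01110010011 = 915
→ shifted right by 1 → 00111001001 = 457
1076 = 10000110100
→ OR → 10111111101 = 1533

1533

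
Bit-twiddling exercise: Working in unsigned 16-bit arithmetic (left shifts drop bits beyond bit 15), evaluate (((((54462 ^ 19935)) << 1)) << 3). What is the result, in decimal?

54462 = 1101010010111110
19935 = 0100110111011111
→ ^ → 1001100101100001 = 39265
→ << 1 (mod 2^16) → 0011001011000010 = 12994
→ << 3 (mod 2^16) → 1001011000010000 = 38416

38416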